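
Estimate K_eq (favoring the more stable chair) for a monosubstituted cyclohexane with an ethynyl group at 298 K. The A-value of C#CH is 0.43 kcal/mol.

One chair has the ethynyl group axial (E = 0.43 kcal/mol) and the other has it equatorial (E = 0).
ΔG = 0.43 kcal/mol between the two chairs.
K = exp(ΔG/RT) with R = 1.987×10⁻³ kcal mol⁻¹ K⁻¹ and T = 298 K gives K ≈ 2.07.

K ≈ 2.07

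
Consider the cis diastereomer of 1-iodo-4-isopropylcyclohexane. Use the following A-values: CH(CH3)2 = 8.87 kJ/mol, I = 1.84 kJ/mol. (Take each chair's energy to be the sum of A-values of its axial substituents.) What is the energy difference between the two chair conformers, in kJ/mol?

7.03 kJ/mol

C1 and C4 have opposite parity, so for the cis isomer the two substituents are one axial and one equatorial in each chair.
Chair I (isopropyl axial, iodo equatorial): E = 8.87 kJ/mol.
Chair II (isopropyl equatorial, iodo axial): E = 1.84 kJ/mol.
ΔE = 8.87 − 1.84 = 7.03 kJ/mol; chair II is more stable.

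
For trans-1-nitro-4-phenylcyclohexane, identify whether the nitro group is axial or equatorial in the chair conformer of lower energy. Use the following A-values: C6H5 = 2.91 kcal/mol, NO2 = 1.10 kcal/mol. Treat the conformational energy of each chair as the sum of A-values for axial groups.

equatorial

C1 and C4 have opposite parity, so for the trans isomer the two substituents are e,e in one chair and a,a in the other.
Chair I (phenyl axial, nitro axial): E = 4.01 kcal/mol.
Chair II (phenyl equatorial, nitro equatorial): E = 0.00 kcal/mol.
Chair II is the more stable (lower-energy) conformer, and in that chair the nitro group is equatorial.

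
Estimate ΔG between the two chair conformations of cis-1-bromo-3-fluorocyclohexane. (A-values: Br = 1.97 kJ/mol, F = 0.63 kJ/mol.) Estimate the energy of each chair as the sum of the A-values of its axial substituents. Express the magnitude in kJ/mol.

2.60 kJ/mol

C1 and C3 have the same parity, so for the cis isomer the two substituents are e,e in one chair and a,a in the other.
Chair I (bromo axial, fluoro axial): E = 2.60 kJ/mol.
Chair II (bromo equatorial, fluoro equatorial): E = 0.00 kJ/mol.
ΔE = 2.60 − 0.00 = 2.60 kJ/mol; chair II is more stable.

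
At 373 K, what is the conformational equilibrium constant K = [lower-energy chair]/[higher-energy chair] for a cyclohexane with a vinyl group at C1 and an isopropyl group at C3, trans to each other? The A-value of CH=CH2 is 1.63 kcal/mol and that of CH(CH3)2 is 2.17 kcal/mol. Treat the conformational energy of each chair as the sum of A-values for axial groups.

C1 and C3 have the same parity, so for the trans isomer the two substituents are one axial and one equatorial in each chair.
Chair I (vinyl axial, isopropyl equatorial): E = 1.63 kcal/mol; chair II (vinyl equatorial, isopropyl axial): E = 2.17 kcal/mol.
ΔG = 0.54 kcal/mol between the two chairs.
K = exp(ΔG/RT) with R = 1.987×10⁻³ kcal mol⁻¹ K⁻¹ and T = 373 K gives K ≈ 2.07.

K ≈ 2.07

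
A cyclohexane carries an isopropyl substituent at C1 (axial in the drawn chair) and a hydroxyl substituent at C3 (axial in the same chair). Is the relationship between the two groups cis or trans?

cis

C1 and C3 have the same parity, so their axial bonds point in the same direction.
With same-parity carbons, two substituents on the same face are both axial or both equatorial; opposite faces give one of each.
Here the groups are axial/axial → same face → cis.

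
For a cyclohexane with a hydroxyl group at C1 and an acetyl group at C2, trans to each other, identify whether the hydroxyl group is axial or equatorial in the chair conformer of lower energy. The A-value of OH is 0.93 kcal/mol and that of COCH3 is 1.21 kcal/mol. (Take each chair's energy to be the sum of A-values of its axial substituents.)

equatorial

C1 and C2 have opposite parity, so for the trans isomer the two substituents are e,e in one chair and a,a in the other.
Chair I (hydroxyl axial, acetyl axial): E = 2.14 kcal/mol.
Chair II (hydroxyl equatorial, acetyl equatorial): E = 0.00 kcal/mol.
Chair II is the more stable (lower-energy) conformer, and in that chair the hydroxyl group is equatorial.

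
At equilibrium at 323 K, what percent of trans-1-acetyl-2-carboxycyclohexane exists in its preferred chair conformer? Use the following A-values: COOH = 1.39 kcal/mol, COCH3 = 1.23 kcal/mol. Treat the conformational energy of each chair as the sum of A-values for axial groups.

C1 and C2 have opposite parity, so for the trans isomer the two substituents are e,e in one chair and a,a in the other.
Chair I (carboxyl axial, acetyl axial): E = 2.62 kcal/mol; chair II (carboxyl equatorial, acetyl equatorial): E = 0.00 kcal/mol.
ΔG = 2.62 kcal/mol between the two chairs.
K = exp(ΔG/RT) with R = 1.987×10⁻³ kcal mol⁻¹ K⁻¹ and T = 323 K gives K ≈ 59.3.
Fraction in the lower-energy chair = K/(K+1) = 98.3%.

98.3%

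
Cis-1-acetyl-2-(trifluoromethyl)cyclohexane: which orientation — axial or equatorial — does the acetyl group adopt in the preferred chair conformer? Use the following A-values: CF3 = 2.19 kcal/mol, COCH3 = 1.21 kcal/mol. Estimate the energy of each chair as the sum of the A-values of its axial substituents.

C1 and C2 have opposite parity, so for the cis isomer the two substituents are one axial and one equatorial in each chair.
Chair I (trifluoromethyl axial, acetyl equatorial): E = 2.19 kcal/mol.
Chair II (trifluoromethyl equatorial, acetyl axial): E = 1.21 kcal/mol.
Chair II is the more stable (lower-energy) conformer, and in that chair the acetyl group is axial.

axial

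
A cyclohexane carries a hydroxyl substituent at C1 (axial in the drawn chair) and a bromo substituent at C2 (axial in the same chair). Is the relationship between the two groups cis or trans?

trans

C1 and C2 have opposite parity, so their axial bonds point in opposite directions.
With opposite-parity carbons, two substituents on the same face are one axial and one equatorial; opposite faces give both axial or both equatorial.
Here the groups are axial/axial → opposite face → trans.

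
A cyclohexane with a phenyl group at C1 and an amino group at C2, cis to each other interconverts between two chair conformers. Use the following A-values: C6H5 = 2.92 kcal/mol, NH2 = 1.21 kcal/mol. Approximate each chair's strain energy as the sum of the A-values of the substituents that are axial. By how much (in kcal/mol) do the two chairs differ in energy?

1.71 kcal/mol

C1 and C2 have opposite parity, so for the cis isomer the two substituents are one axial and one equatorial in each chair.
Chair I (phenyl axial, amino equatorial): E = 2.92 kcal/mol.
Chair II (phenyl equatorial, amino axial): E = 1.21 kcal/mol.
ΔE = 2.92 − 1.21 = 1.71 kcal/mol; chair II is more stable.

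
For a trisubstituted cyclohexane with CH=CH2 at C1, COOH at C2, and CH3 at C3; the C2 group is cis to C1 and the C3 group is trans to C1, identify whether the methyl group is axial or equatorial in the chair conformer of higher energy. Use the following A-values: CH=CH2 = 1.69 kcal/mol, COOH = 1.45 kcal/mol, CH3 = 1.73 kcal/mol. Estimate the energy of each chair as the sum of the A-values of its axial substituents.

Chair I (vinyl axial, carboxyl equatorial, methyl equatorial): E = 1.69 kcal/mol.
Chair II (vinyl equatorial, carboxyl axial, methyl axial): E = 3.18 kcal/mol.
Chair II is the less stable (higher-energy) conformer, and in that chair the methyl group is axial.

axial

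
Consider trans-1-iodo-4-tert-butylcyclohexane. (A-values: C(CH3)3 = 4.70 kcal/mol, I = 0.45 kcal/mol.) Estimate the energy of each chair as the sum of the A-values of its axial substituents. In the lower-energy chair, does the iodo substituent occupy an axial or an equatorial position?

C1 and C4 have opposite parity, so for the trans isomer the two substituents are e,e in one chair and a,a in the other.
Chair I (tert-butyl axial, iodo axial): E = 5.15 kcal/mol.
Chair II (tert-butyl equatorial, iodo equatorial): E = 0.00 kcal/mol.
Chair II is the more stable (lower-energy) conformer, and in that chair the iodo group is equatorial.

equatorial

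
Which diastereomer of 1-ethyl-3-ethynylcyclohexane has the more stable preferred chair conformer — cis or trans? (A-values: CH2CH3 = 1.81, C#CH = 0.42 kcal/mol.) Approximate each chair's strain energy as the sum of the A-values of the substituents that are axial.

cis

At 1,3 positions (parity same): cis → (e,e or a,a); trans → (a,e or e,a).
Best chair for cis: E = 0.00 kcal/mol; best chair for trans: E = 0.42 kcal/mol.
The cis isomer is lower by 0.42 kcal/mol.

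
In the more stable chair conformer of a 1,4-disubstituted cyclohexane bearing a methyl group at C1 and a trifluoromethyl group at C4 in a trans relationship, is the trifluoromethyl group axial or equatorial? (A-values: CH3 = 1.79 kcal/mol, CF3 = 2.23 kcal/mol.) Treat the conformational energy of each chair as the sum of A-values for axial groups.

equatorial

C1 and C4 have opposite parity, so for the trans isomer the two substituents are e,e in one chair and a,a in the other.
Chair I (methyl axial, trifluoromethyl axial): E = 4.02 kcal/mol.
Chair II (methyl equatorial, trifluoromethyl equatorial): E = 0.00 kcal/mol.
Chair II is the more stable (lower-energy) conformer, and in that chair the trifluoromethyl group is equatorial.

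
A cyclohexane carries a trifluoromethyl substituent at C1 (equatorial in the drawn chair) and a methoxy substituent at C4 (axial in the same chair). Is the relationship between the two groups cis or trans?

C1 and C4 have opposite parity, so their axial bonds point in opposite directions.
With opposite-parity carbons, two substituents on the same face are one axial and one equatorial; opposite faces give both axial or both equatorial.
Here the groups are equatorial/axial → same face → cis.

cis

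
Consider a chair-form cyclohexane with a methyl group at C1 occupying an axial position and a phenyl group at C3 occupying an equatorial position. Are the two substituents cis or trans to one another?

trans

C1 and C3 have the same parity, so their axial bonds point in the same direction.
With same-parity carbons, two substituents on the same face are both axial or both equatorial; opposite faces give one of each.
Here the groups are axial/equatorial → opposite face → trans.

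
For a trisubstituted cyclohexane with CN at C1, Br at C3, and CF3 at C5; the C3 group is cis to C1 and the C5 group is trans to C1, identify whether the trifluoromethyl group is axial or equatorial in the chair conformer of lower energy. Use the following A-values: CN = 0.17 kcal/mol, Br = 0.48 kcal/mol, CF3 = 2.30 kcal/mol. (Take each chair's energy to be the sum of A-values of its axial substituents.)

Chair I (cyano axial, bromo axial, trifluoromethyl equatorial): E = 0.65 kcal/mol.
Chair II (cyano equatorial, bromo equatorial, trifluoromethyl axial): E = 2.30 kcal/mol.
Chair I is the more stable (lower-energy) conformer, and in that chair the trifluoromethyl group is equatorial.

equatorial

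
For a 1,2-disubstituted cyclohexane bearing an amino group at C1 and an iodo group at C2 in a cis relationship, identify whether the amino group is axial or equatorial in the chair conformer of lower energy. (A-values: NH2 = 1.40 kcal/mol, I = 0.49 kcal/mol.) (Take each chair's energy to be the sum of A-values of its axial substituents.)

C1 and C2 have opposite parity, so for the cis isomer the two substituents are one axial and one equatorial in each chair.
Chair I (amino axial, iodo equatorial): E = 1.40 kcal/mol.
Chair II (amino equatorial, iodo axial): E = 0.49 kcal/mol.
Chair II is the more stable (lower-energy) conformer, and in that chair the amino group is equatorial.

equatorial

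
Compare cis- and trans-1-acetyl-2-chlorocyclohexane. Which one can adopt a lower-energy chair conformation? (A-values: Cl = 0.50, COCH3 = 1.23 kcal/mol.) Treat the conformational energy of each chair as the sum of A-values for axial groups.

At 1,2 positions (parity opposite): cis → (a,e or e,a); trans → (e,e or a,a).
Best chair for cis: E = 0.50 kcal/mol; best chair for trans: E = 0.00 kcal/mol.
The trans isomer is lower by 0.50 kcal/mol.

trans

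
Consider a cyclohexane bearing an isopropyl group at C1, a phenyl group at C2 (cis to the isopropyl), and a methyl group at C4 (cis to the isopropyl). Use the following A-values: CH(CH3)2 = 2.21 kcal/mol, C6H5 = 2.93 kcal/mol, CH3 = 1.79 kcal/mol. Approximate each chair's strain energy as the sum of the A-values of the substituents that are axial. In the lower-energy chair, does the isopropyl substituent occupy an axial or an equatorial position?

axial

Chair I (isopropyl axial, phenyl equatorial, methyl equatorial): E = 2.21 kcal/mol.
Chair II (isopropyl equatorial, phenyl axial, methyl axial): E = 4.72 kcal/mol.
Chair I is the more stable (lower-energy) conformer, and in that chair the isopropyl group is axial.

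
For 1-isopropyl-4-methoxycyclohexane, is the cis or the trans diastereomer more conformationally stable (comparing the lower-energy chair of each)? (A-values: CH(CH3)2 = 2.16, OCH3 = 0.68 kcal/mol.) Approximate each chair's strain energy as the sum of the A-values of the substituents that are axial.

trans

At 1,4 positions (parity opposite): cis → (a,e or e,a); trans → (e,e or a,a).
Best chair for cis: E = 0.68 kcal/mol; best chair for trans: E = 0.00 kcal/mol.
The trans isomer is lower by 0.68 kcal/mol.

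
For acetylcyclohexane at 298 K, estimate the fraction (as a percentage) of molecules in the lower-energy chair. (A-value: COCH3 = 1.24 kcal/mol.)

One chair has the acetyl group axial (E = 1.24 kcal/mol) and the other has it equatorial (E = 0).
ΔG = 1.24 kcal/mol between the two chairs.
K = exp(ΔG/RT) with R = 1.987×10⁻³ kcal mol⁻¹ K⁻¹ and T = 298 K gives K ≈ 8.12.
Fraction in the lower-energy chair = K/(K+1) = 89.0%.

89.0%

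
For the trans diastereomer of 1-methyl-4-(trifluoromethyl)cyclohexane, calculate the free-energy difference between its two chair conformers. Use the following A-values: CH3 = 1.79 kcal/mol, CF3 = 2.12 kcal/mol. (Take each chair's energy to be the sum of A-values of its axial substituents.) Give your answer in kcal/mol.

C1 and C4 have opposite parity, so for the trans isomer the two substituents are e,e in one chair and a,a in the other.
Chair I (methyl axial, trifluoromethyl axial): E = 3.91 kcal/mol.
Chair II (methyl equatorial, trifluoromethyl equatorial): E = 0.00 kcal/mol.
ΔE = 3.91 − 0.00 = 3.91 kcal/mol; chair II is more stable.

3.91 kcal/mol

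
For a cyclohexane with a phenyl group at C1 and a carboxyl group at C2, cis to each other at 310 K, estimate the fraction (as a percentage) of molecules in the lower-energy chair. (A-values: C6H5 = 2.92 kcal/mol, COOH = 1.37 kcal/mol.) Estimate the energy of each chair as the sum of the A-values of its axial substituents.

C1 and C2 have opposite parity, so for the cis isomer the two substituents are one axial and one equatorial in each chair.
Chair I (phenyl axial, carboxyl equatorial): E = 2.92 kcal/mol; chair II (phenyl equatorial, carboxyl axial): E = 1.37 kcal/mol.
ΔG = 1.55 kcal/mol between the two chairs.
K = exp(ΔG/RT) with R = 1.987×10⁻³ kcal mol⁻¹ K⁻¹ and T = 310 K gives K ≈ 12.4.
Fraction in the lower-energy chair = K/(K+1) = 92.5%.

92.5%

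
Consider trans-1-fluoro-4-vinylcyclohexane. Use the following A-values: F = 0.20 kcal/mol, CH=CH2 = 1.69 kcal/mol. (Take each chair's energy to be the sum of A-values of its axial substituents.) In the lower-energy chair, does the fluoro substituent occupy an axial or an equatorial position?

equatorial

C1 and C4 have opposite parity, so for the trans isomer the two substituents are e,e in one chair and a,a in the other.
Chair I (fluoro axial, vinyl axial): E = 1.89 kcal/mol.
Chair II (fluoro equatorial, vinyl equatorial): E = 0.00 kcal/mol.
Chair II is the more stable (lower-energy) conformer, and in that chair the fluoro group is equatorial.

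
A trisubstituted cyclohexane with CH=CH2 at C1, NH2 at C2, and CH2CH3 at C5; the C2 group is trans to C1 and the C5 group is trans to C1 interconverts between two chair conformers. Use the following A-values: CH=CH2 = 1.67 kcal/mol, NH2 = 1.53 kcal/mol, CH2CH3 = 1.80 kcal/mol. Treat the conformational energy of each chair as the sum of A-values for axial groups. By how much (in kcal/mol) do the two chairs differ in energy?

Chair I (vinyl axial, amino axial, ethyl equatorial): E = 3.20 kcal/mol.
Chair II (vinyl equatorial, amino equatorial, ethyl axial): E = 1.80 kcal/mol.
ΔE = 3.20 − 1.80 = 1.40 kcal/mol; chair II is more stable.

1.40 kcal/mol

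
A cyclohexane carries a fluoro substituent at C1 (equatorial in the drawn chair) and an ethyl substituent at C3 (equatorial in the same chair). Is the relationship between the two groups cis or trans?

cis

C1 and C3 have the same parity, so their axial bonds point in the same direction.
With same-parity carbons, two substituents on the same face are both axial or both equatorial; opposite faces give one of each.
Here the groups are equatorial/equatorial → same face → cis.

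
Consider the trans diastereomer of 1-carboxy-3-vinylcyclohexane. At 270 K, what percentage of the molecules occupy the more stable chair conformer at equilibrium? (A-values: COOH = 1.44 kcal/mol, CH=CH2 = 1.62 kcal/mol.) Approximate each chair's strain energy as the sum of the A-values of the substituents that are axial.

58.3%

C1 and C3 have the same parity, so for the trans isomer the two substituents are one axial and one equatorial in each chair.
Chair I (carboxyl axial, vinyl equatorial): E = 1.44 kcal/mol; chair II (carboxyl equatorial, vinyl axial): E = 1.62 kcal/mol.
ΔG = 0.18 kcal/mol between the two chairs.
K = exp(ΔG/RT) with R = 1.987×10⁻³ kcal mol⁻¹ K⁻¹ and T = 270 K gives K ≈ 1.4.
Fraction in the lower-energy chair = K/(K+1) = 58.3%.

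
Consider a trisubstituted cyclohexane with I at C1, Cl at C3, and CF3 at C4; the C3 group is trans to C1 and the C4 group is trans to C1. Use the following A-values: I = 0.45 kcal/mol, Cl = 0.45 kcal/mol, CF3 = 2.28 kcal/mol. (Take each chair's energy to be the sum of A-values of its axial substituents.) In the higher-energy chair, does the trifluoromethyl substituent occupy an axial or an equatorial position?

Chair I (iodo axial, chloro equatorial, trifluoromethyl axial): E = 2.73 kcal/mol.
Chair II (iodo equatorial, chloro axial, trifluoromethyl equatorial): E = 0.45 kcal/mol.
Chair I is the less stable (higher-energy) conformer, and in that chair the trifluoromethyl group is axial.

axial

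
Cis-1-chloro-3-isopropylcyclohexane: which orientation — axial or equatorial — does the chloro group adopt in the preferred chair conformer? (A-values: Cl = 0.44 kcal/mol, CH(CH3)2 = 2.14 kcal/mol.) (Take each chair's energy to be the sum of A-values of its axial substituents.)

C1 and C3 have the same parity, so for the cis isomer the two substituents are e,e in one chair and a,a in the other.
Chair I (chloro axial, isopropyl axial): E = 2.58 kcal/mol.
Chair II (chloro equatorial, isopropyl equatorial): E = 0.00 kcal/mol.
Chair II is the more stable (lower-energy) conformer, and in that chair the chloro group is equatorial.

equatorial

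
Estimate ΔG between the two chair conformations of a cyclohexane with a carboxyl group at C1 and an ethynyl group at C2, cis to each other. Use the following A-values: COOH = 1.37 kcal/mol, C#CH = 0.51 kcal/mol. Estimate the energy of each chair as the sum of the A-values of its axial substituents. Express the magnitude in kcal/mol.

0.86 kcal/mol

C1 and C2 have opposite parity, so for the cis isomer the two substituents are one axial and one equatorial in each chair.
Chair I (carboxyl axial, ethynyl equatorial): E = 1.37 kcal/mol.
Chair II (carboxyl equatorial, ethynyl axial): E = 0.51 kcal/mol.
ΔE = 1.37 − 0.51 = 0.86 kcal/mol; chair II is more stable.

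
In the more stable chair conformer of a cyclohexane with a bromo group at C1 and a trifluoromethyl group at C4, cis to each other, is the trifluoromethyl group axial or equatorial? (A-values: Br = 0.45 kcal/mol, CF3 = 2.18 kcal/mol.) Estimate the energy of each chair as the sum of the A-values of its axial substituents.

equatorial

C1 and C4 have opposite parity, so for the cis isomer the two substituents are one axial and one equatorial in each chair.
Chair I (bromo axial, trifluoromethyl equatorial): E = 0.45 kcal/mol.
Chair II (bromo equatorial, trifluoromethyl axial): E = 2.18 kcal/mol.
Chair I is the more stable (lower-energy) conformer, and in that chair the trifluoromethyl group is equatorial.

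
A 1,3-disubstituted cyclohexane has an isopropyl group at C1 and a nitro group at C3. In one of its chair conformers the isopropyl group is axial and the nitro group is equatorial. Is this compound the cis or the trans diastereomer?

trans

C1 and C3 have the same parity, so their axial bonds point in the same direction.
With same-parity carbons, two substituents on the same face are both axial or both equatorial; opposite faces give one of each.
Here the groups are axial/equatorial → opposite face → trans.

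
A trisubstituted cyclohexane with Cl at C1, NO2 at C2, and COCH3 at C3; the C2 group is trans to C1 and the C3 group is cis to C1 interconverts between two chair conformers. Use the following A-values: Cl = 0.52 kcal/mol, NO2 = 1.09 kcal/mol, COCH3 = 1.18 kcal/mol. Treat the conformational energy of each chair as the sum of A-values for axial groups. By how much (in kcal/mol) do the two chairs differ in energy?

Chair I (chloro axial, nitro axial, acetyl axial): E = 2.79 kcal/mol.
Chair II (chloro equatorial, nitro equatorial, acetyl equatorial): E = 0.00 kcal/mol.
ΔE = 2.79 − 0.00 = 2.79 kcal/mol; chair II is more stable.

2.79 kcal/mol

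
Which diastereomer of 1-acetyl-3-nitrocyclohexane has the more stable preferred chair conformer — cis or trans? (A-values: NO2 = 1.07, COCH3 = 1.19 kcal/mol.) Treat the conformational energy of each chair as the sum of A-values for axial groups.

At 1,3 positions (parity same): cis → (e,e or a,a); trans → (a,e or e,a).
Best chair for cis: E = 0.00 kcal/mol; best chair for trans: E = 1.07 kcal/mol.
The cis isomer is lower by 1.07 kcal/mol.

cis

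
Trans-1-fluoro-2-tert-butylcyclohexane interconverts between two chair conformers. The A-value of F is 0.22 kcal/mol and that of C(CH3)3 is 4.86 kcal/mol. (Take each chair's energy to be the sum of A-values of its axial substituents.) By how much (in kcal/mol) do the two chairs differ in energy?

C1 and C2 have opposite parity, so for the trans isomer the two substituents are e,e in one chair and a,a in the other.
Chair I (fluoro axial, tert-butyl axial): E = 5.08 kcal/mol.
Chair II (fluoro equatorial, tert-butyl equatorial): E = 0.00 kcal/mol.
ΔE = 5.08 − 0.00 = 5.08 kcal/mol; chair II is more stable.

5.08 kcal/mol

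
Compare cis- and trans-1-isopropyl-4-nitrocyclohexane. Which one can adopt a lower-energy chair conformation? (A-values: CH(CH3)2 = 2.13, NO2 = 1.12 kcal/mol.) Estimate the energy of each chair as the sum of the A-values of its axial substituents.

At 1,4 positions (parity opposite): cis → (a,e or e,a); trans → (e,e or a,a).
Best chair for cis: E = 1.12 kcal/mol; best chair for trans: E = 0.00 kcal/mol.
The trans isomer is lower by 1.12 kcal/mol.

trans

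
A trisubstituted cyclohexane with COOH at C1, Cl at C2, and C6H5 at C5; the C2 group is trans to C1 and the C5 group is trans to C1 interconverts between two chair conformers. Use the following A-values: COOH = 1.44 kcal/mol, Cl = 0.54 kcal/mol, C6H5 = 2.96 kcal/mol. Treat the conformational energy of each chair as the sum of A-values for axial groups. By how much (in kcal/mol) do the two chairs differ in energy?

0.98 kcal/mol

Chair I (carboxyl axial, chloro axial, phenyl equatorial): E = 1.98 kcal/mol.
Chair II (carboxyl equatorial, chloro equatorial, phenyl axial): E = 2.96 kcal/mol.
ΔE = 2.96 − 1.98 = 0.98 kcal/mol; chair I is more stable.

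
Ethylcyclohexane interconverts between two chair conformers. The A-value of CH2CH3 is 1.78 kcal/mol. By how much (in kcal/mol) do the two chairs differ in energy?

1.78 kcal/mol

A monosubstituted cyclohexane has one chair with the ethyl group axial (E = A = 1.78 kcal/mol) and one with it equatorial (E = 0).
ΔE = 1.78 − 0 = 1.78 kcal/mol.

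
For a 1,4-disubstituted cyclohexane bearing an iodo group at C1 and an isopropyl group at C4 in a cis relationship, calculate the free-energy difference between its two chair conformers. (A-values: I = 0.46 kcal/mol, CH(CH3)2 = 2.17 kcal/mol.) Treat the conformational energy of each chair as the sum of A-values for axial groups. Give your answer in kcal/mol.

1.71 kcal/mol

C1 and C4 have opposite parity, so for the cis isomer the two substituents are one axial and one equatorial in each chair.
Chair I (iodo axial, isopropyl equatorial): E = 0.46 kcal/mol.
Chair II (iodo equatorial, isopropyl axial): E = 2.17 kcal/mol.
ΔE = 2.17 − 0.46 = 1.71 kcal/mol; chair I is more stable.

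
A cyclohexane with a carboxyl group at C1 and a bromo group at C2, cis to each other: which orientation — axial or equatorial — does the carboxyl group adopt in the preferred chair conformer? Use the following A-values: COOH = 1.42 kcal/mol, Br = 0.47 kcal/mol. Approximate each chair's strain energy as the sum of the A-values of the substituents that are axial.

C1 and C2 have opposite parity, so for the cis isomer the two substituents are one axial and one equatorial in each chair.
Chair I (carboxyl axial, bromo equatorial): E = 1.42 kcal/mol.
Chair II (carboxyl equatorial, bromo axial): E = 0.47 kcal/mol.
Chair II is the more stable (lower-energy) conformer, and in that chair the carboxyl group is equatorial.

equatorial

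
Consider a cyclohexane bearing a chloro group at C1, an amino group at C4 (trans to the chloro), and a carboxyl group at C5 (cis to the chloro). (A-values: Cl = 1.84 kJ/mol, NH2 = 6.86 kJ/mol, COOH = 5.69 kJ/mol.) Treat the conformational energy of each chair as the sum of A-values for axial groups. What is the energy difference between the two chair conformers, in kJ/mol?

Chair I (chloro axial, amino axial, carboxyl axial): E = 14.39 kJ/mol.
Chair II (chloro equatorial, amino equatorial, carboxyl equatorial): E = 0.00 kJ/mol.
ΔE = 14.39 − 0.00 = 14.39 kJ/mol; chair II is more stable.

14.39 kJ/mol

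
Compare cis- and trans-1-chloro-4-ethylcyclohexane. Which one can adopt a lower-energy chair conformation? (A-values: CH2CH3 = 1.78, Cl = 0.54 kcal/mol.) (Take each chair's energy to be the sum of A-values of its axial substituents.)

At 1,4 positions (parity opposite): cis → (a,e or e,a); trans → (e,e or a,a).
Best chair for cis: E = 0.54 kcal/mol; best chair for trans: E = 0.00 kcal/mol.
The trans isomer is lower by 0.54 kcal/mol.

trans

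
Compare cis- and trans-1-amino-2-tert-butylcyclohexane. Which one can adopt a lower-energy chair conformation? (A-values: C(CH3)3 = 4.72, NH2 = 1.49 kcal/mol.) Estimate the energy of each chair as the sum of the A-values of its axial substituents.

trans

At 1,2 positions (parity opposite): cis → (a,e or e,a); trans → (e,e or a,a).
Best chair for cis: E = 1.49 kcal/mol; best chair for trans: E = 0.00 kcal/mol.
The trans isomer is lower by 1.49 kcal/mol.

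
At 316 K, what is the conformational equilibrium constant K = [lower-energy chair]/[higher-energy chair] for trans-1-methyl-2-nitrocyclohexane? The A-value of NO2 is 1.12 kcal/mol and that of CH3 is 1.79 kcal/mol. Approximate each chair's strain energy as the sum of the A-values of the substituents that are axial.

K ≈ 103

C1 and C2 have opposite parity, so for the trans isomer the two substituents are e,e in one chair and a,a in the other.
Chair I (nitro axial, methyl axial): E = 2.91 kcal/mol; chair II (nitro equatorial, methyl equatorial): E = 0.00 kcal/mol.
ΔG = 2.91 kcal/mol between the two chairs.
K = exp(ΔG/RT) with R = 1.987×10⁻³ kcal mol⁻¹ K⁻¹ and T = 316 K gives K ≈ 103.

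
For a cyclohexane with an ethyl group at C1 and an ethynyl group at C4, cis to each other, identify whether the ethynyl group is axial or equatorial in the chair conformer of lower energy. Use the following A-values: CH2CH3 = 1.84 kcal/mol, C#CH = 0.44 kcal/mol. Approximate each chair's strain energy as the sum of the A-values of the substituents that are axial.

C1 and C4 have opposite parity, so for the cis isomer the two substituents are one axial and one equatorial in each chair.
Chair I (ethyl axial, ethynyl equatorial): E = 1.84 kcal/mol.
Chair II (ethyl equatorial, ethynyl axial): E = 0.44 kcal/mol.
Chair II is the more stable (lower-energy) conformer, and in that chair the ethynyl group is axial.

axial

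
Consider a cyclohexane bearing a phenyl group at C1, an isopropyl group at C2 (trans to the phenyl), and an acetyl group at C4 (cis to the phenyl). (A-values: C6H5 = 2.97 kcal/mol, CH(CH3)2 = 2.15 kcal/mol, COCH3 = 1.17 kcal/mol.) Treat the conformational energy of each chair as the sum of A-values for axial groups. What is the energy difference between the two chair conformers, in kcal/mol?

Chair I (phenyl axial, isopropyl axial, acetyl equatorial): E = 5.12 kcal/mol.
Chair II (phenyl equatorial, isopropyl equatorial, acetyl axial): E = 1.17 kcal/mol.
ΔE = 5.12 − 1.17 = 3.95 kcal/mol; chair II is more stable.

3.95 kcal/mol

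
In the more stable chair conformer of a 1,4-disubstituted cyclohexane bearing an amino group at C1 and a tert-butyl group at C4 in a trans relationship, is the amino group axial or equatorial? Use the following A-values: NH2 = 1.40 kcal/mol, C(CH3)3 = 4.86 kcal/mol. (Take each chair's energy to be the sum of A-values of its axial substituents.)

C1 and C4 have opposite parity, so for the trans isomer the two substituents are e,e in one chair and a,a in the other.
Chair I (amino axial, tert-butyl axial): E = 6.26 kcal/mol.
Chair II (amino equatorial, tert-butyl equatorial): E = 0.00 kcal/mol.
Chair II is the more stable (lower-energy) conformer, and in that chair the amino group is equatorial.

equatorial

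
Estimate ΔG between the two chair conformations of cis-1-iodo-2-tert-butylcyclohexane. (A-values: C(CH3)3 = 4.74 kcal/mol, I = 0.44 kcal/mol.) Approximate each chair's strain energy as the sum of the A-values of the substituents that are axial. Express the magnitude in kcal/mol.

C1 and C2 have opposite parity, so for the cis isomer the two substituents are one axial and one equatorial in each chair.
Chair I (tert-butyl axial, iodo equatorial): E = 4.74 kcal/mol.
Chair II (tert-butyl equatorial, iodo axial): E = 0.44 kcal/mol.
ΔE = 4.74 − 0.44 = 4.30 kcal/mol; chair II is more stable.

4.30 kcal/mol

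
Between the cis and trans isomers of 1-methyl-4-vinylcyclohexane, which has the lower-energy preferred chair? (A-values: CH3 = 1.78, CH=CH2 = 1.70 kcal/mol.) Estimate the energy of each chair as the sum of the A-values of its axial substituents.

trans

At 1,4 positions (parity opposite): cis → (a,e or e,a); trans → (e,e or a,a).
Best chair for cis: E = 1.70 kcal/mol; best chair for trans: E = 0.00 kcal/mol.
The trans isomer is lower by 1.70 kcal/mol.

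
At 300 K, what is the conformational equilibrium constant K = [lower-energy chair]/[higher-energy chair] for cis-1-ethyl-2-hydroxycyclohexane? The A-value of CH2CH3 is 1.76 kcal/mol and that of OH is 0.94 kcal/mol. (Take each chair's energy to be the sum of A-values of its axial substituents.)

C1 and C2 have opposite parity, so for the cis isomer the two substituents are one axial and one equatorial in each chair.
Chair I (ethyl axial, hydroxyl equatorial): E = 1.76 kcal/mol; chair II (ethyl equatorial, hydroxyl axial): E = 0.94 kcal/mol.
ΔG = 0.82 kcal/mol between the two chairs.
K = exp(ΔG/RT) with R = 1.987×10⁻³ kcal mol⁻¹ K⁻¹ and T = 300 K gives K ≈ 3.96.

K ≈ 3.96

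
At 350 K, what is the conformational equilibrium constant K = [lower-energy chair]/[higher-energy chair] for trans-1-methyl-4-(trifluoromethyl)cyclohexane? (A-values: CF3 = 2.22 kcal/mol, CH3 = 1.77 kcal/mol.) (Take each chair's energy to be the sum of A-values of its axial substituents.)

K ≈ 310

C1 and C4 have opposite parity, so for the trans isomer the two substituents are e,e in one chair and a,a in the other.
Chair I (trifluoromethyl axial, methyl axial): E = 3.99 kcal/mol; chair II (trifluoromethyl equatorial, methyl equatorial): E = 0.00 kcal/mol.
ΔG = 3.99 kcal/mol between the two chairs.
K = exp(ΔG/RT) with R = 1.987×10⁻³ kcal mol⁻¹ K⁻¹ and T = 350 K gives K ≈ 310.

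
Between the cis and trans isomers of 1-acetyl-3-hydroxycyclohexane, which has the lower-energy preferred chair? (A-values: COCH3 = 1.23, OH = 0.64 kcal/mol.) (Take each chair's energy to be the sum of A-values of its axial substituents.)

cis

At 1,3 positions (parity same): cis → (e,e or a,a); trans → (a,e or e,a).
Best chair for cis: E = 0.00 kcal/mol; best chair for trans: E = 0.64 kcal/mol.
The cis isomer is lower by 0.64 kcal/mol.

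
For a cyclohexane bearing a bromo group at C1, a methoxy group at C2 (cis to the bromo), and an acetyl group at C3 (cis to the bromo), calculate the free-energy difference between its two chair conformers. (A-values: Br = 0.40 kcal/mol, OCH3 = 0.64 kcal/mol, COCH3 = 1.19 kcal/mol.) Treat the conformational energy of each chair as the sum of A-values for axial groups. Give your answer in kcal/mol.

0.95 kcal/mol

Chair I (bromo axial, methoxy equatorial, acetyl axial): E = 1.59 kcal/mol.
Chair II (bromo equatorial, methoxy axial, acetyl equatorial): E = 0.64 kcal/mol.
ΔE = 1.59 − 0.64 = 0.95 kcal/mol; chair II is more stable.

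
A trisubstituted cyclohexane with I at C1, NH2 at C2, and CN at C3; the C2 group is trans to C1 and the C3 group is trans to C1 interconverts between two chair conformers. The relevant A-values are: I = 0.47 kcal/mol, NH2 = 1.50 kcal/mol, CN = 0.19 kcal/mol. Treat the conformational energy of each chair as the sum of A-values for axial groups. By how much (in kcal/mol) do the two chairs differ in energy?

1.78 kcal/mol

Chair I (iodo axial, amino axial, cyano equatorial): E = 1.97 kcal/mol.
Chair II (iodo equatorial, amino equatorial, cyano axial): E = 0.19 kcal/mol.
ΔE = 1.97 − 0.19 = 1.78 kcal/mol; chair II is more stable.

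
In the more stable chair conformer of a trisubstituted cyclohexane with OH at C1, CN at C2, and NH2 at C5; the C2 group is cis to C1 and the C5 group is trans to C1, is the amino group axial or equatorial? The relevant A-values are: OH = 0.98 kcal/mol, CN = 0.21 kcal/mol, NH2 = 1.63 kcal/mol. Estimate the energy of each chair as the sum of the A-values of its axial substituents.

equatorial

Chair I (hydroxyl axial, cyano equatorial, amino equatorial): E = 0.98 kcal/mol.
Chair II (hydroxyl equatorial, cyano axial, amino axial): E = 1.84 kcal/mol.
Chair I is the more stable (lower-energy) conformer, and in that chair the amino group is equatorial.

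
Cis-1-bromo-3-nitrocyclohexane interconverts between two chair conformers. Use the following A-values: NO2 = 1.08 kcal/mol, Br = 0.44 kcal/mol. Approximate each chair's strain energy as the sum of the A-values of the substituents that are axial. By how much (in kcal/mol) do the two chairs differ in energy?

1.52 kcal/mol

C1 and C3 have the same parity, so for the cis isomer the two substituents are e,e in one chair and a,a in the other.
Chair I (nitro axial, bromo axial): E = 1.52 kcal/mol.
Chair II (nitro equatorial, bromo equatorial): E = 0.00 kcal/mol.
ΔE = 1.52 − 0.00 = 1.52 kcal/mol; chair II is more stable.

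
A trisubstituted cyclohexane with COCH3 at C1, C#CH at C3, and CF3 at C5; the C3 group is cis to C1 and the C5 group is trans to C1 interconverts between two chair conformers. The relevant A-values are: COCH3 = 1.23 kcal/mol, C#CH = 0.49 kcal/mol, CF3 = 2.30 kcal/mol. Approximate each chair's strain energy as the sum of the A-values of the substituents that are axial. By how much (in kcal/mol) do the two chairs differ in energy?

Chair I (acetyl axial, ethynyl axial, trifluoromethyl equatorial): E = 1.72 kcal/mol.
Chair II (acetyl equatorial, ethynyl equatorial, trifluoromethyl axial): E = 2.30 kcal/mol.
ΔE = 2.30 − 1.72 = 0.58 kcal/mol; chair I is more stable.

0.58 kcal/mol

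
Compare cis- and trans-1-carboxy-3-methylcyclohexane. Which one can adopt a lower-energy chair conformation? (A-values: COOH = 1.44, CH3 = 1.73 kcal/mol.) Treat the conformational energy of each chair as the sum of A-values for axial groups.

cis

At 1,3 positions (parity same): cis → (e,e or a,a); trans → (a,e or e,a).
Best chair for cis: E = 0.00 kcal/mol; best chair for trans: E = 1.44 kcal/mol.
The cis isomer is lower by 1.44 kcal/mol.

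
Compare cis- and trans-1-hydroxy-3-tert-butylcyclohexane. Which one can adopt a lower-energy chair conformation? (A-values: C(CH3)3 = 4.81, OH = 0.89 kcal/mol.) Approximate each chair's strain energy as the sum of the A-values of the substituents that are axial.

At 1,3 positions (parity same): cis → (e,e or a,a); trans → (a,e or e,a).
Best chair for cis: E = 0.00 kcal/mol; best chair for trans: E = 0.89 kcal/mol.
The cis isomer is lower by 0.89 kcal/mol.

cis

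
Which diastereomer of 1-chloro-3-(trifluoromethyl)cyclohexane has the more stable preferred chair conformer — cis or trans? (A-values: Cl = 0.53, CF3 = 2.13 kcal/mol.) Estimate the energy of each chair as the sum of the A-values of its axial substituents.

cis

At 1,3 positions (parity same): cis → (e,e or a,a); trans → (a,e or e,a).
Best chair for cis: E = 0.00 kcal/mol; best chair for trans: E = 0.53 kcal/mol.
The cis isomer is lower by 0.53 kcal/mol.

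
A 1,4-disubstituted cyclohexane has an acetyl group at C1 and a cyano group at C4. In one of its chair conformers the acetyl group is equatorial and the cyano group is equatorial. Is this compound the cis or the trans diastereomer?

C1 and C4 have opposite parity, so their axial bonds point in opposite directions.
With opposite-parity carbons, two substituents on the same face are one axial and one equatorial; opposite faces give both axial or both equatorial.
Here the groups are equatorial/equatorial → opposite face → trans.

trans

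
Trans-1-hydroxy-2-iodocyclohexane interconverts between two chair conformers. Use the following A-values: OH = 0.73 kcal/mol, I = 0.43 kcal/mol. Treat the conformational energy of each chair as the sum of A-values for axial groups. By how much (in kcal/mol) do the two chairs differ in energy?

C1 and C2 have opposite parity, so for the trans isomer the two substituents are e,e in one chair and a,a in the other.
Chair I (hydroxyl axial, iodo axial): E = 1.16 kcal/mol.
Chair II (hydroxyl equatorial, iodo equatorial): E = 0.00 kcal/mol.
ΔE = 1.16 − 0.00 = 1.16 kcal/mol; chair II is more stable.

1.16 kcal/mol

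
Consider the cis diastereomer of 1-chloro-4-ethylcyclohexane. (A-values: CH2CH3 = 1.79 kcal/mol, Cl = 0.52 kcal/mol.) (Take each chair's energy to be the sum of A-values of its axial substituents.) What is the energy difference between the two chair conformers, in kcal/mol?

1.27 kcal/mol

C1 and C4 have opposite parity, so for the cis isomer the two substituents are one axial and one equatorial in each chair.
Chair I (ethyl axial, chloro equatorial): E = 1.79 kcal/mol.
Chair II (ethyl equatorial, chloro axial): E = 0.52 kcal/mol.
ΔE = 1.79 − 0.52 = 1.27 kcal/mol; chair II is more stable.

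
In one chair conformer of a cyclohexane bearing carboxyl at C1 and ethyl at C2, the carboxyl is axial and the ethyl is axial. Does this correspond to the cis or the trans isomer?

C1 and C2 have opposite parity, so their axial bonds point in opposite directions.
With opposite-parity carbons, two substituents on the same face are one axial and one equatorial; opposite faces give both axial or both equatorial.
Here the groups are axial/axial → opposite face → trans.

trans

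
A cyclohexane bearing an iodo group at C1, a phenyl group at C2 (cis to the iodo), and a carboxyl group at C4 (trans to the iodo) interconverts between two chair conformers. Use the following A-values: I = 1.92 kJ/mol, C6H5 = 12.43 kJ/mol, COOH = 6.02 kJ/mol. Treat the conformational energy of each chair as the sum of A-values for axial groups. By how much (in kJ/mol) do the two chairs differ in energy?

4.49 kJ/mol

Chair I (iodo axial, phenyl equatorial, carboxyl axial): E = 7.94 kJ/mol.
Chair II (iodo equatorial, phenyl axial, carboxyl equatorial): E = 12.43 kJ/mol.
ΔE = 12.43 − 7.94 = 4.49 kJ/mol; chair I is more stable.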